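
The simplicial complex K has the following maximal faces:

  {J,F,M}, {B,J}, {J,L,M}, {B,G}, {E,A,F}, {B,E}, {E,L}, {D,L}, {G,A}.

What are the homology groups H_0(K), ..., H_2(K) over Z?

We work with the vertex ordering A < B < D < E < F < G < J < L < M. The simplices of K, each written with vertices in increasing order, are:

  0-simplices (9): A, B, D, E, F, G, J, L, M
  1-simplices (14): AE, AF, AG, BE, BG, BJ, DL, EF, EL, FJ, FM, JL, JM, LM
  2-simplices (3): AEF, FJM, JLM

Hence C_0 ≅ Z^9, C_1 ≅ Z^14, C_2 ≅ Z^3.

Boundary ∂_1: C_1 → C_0 maps an edge to its endpoints' difference, ∂[p,q] = q − p.
This gives a 9×14 integer matrix of rank 8; reducing to Smith normal form yields diagonal entries (1,1,1,1,1,1,1,1).

Boundary ∂_2: C_2 → C_1 sends each 2-simplex [p,q,r] to [q,r] − [p,r] + [p,q]. For instance
  ∂AEF = EF − AF + AE,
  ∂JLM = LM − JM + JL.
The 14×3 boundary matrix has rank 3 and Smith normal form diag(1,1,1).

Now H_k = ker ∂_k / im ∂_{k+1}, so:

  H_0: rank C_0 − rank ∂_1 = 9 − 8 = 1, and the invariant factors of ∂_1 are all 1, so H_0 ≅ Z.
  H_1: rank ker ∂_1 − rank ∂_2 = (14 − 8) − 3 = 3, and the invariant factors of ∂_2 are all 1, so H_1 ≅ Z^3.
  H_2: rank ker ∂_2 − rank ∂_3 = (3 − 3) − 0 = 0, and there is no ∂_3, so H_2 ≅ 0.

As a check, the Euler characteristic is 9 − 14 + 3 = -2, which agrees with 1 − 3 + 0 = -2.

H_0 ≅ Z,  H_1 ≅ Z^3,  H_2 = 0.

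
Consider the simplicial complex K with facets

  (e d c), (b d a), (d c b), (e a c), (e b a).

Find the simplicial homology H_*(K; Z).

H_0 ≅ Z,  H_1 ≅ Z,  H_2 = 0.

Order the vertices as a < b < c < d < e. Listing each simplex with vertices in this order, K has dimension 2 with simplices:

  0-simplices (5): a, b, c, d, e
  1-simplices (10): ab, ac, ad, ae, bc, bd, be, cd, ce, de
  2-simplices (5): abd, abe, ace, bcd, cde

so the chain groups are C_0 ≅ Z^5, C_1 ≅ Z^10, C_2 ≅ Z^5.

The boundary map ∂_1: C_1 → C_0 sends each edge [p,q] (with p < q) to q − p.
The resulting 5×10 matrix has rank 4, and its Smith normal form has invariant factors (1,1,1,1).

∂_2: C_2 → C_1 acts by ∂[p,q,r] = [q,r] − [p,r] + [p,q]. For instance
  ∂bcd = cd − bd + bc,
  ∂ace = ce − ae + ac.
The 10×5 boundary matrix has rank 5 and Smith normal form diag(1,1,1,1,1).

Computing H_k = (kernel of ∂_k) / (image of ∂_{k+1}):

  H_0: rank C_0 − rank ∂_1 = 5 − 4 = 1, and the invariant factors of ∂_1 are all 1, so H_0 ≅ Z.
  H_1: rank ker ∂_1 − rank ∂_2 = (10 − 4) − 5 = 1, and the invariant factors of ∂_2 are all 1, so H_1 ≅ Z.
  H_2: rank ker ∂_2 − rank ∂_3 = (5 − 5) − 0 = 0, and there is no ∂_3, so H_2 ≅ 0.

As a check, the Euler characteristic is 5 − 10 + 5 = 0, which agrees with 1 − 1 + 0 = 0.
(K is a triangulation of the Möbius band.)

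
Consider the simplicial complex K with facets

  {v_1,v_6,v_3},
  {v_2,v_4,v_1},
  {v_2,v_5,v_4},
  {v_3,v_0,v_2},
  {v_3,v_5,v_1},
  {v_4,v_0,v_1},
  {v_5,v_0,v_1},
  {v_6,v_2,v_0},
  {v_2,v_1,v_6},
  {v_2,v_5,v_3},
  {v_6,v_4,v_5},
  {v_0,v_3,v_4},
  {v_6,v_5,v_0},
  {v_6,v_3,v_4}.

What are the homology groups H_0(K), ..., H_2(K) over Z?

Fix the vertex order v_0 < v_1 < v_2 < v_3 < v_4 < v_5 < v_6 and write every simplex with vertices in increasing order. Then dim K = 2 and the simplices of K are:

  0-simplices (7): [v_0], [v_1], [v_2], [v_3], [v_4], [v_5], [v_6]
  1-simplices (21): (21 of them)
  2-simplices (14): (14 of them)

so the chain groups are C_0 ≅ Z^7, C_1 ≅ Z^21, C_2 ≅ Z^14.

Boundary ∂_1: C_1 → C_0 sends each edge [p,q] (with p < q) to q − p.
This gives a 7×21 integer matrix of rank 6; reducing to Smith normal form yields diagonal entries (1,1,1,1,1,1).

Boundary ∂_2: C_2 → C_1 acts by ∂[p,q,r] = [q,r] − [p,r] + [p,q]. For instance
  ∂[v_1,v_2,v_6] = [v_2,v_6] − [v_1,v_6] + [v_1,v_2],
  ∂[v_1,v_3,v_6] = [v_3,v_6] − [v_1,v_6] + [v_1,v_3].
The resulting 21×14 matrix has rank 13, and its Smith normal form has invariant factors (1,1,1,1,1,1,1,1,1,1,1,1,1).

Now H_k = ker ∂_k / im ∂_{k+1}, so:

  H_0: rank C_0 − rank ∂_1 = 7 − 6 = 1, and the invariant factors of ∂_1 are all 1, so H_0 = Z.
  H_1: rank ker ∂_1 − rank ∂_2 = (21 − 6) − 13 = 2, and the invariant factors of ∂_2 are all 1, so H_1 = Z^2.
  H_2: rank ker ∂_2 − rank ∂_3 = (14 − 13) − 0 = 1, and there is no ∂_3, so H_2 = Z.

H_0 ≅ Z,  H_1 ≅ Z^2,  H_2 ≅ Z.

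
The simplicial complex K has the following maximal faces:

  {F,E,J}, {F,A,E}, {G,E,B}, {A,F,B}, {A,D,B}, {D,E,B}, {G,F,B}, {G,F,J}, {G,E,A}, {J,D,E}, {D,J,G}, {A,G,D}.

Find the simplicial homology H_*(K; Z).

We work with the vertex ordering A < B < D < E < F < G < J. The simplices of K, each written with vertices in increasing order, are:

  0-simplices (7): A, B, D, E, F, G, J
  1-simplices (18): AB, AD, AE, AF, AG, BD, BE, BF, BG, DE, DG, DJ, EF, EG, EJ, FG, FJ, GJ
  2-simplices (12): ABD, ABF, ADG, AEF, AEG, BDE, BEG, BFG, DEJ, DGJ, EFJ, FGJ

giving chain groups C_0 ≅ Z^7, C_1 ≅ Z^18, C_2 ≅ Z^12.

∂_1: C_1 → C_0 is given by ∂[p,q] = [q] − [p]. For instance
  ∂BF = F − B.
The 7×18 boundary matrix has rank 6 and Smith normal form diag(1,1,1,1,1,1).

The boundary map ∂_2: C_2 → C_1 acts by ∂[p,q,r] = [q,r] − [p,r] + [p,q]. For instance
  ∂DGJ = GJ − DJ + DG,
  ∂BEG = EG − BG + BE.
This gives a 18×12 integer matrix of rank 12; reducing to Smith normal form yields diagonal entries (1,1,1,1,1,1,1,1,1,1,1,2).

From H_k ≅ ker(∂_k) / im(∂_{k+1}) we obtain:

  H_0: rank C_0 − rank ∂_1 = 7 − 6 = 1, and the invariant factors of ∂_1 are all 1, so H_0 = Z.
  H_1: rank ker ∂_1 − rank ∂_2 = (18 − 6) − 12 = 0, and ∂_2 has invariant factor 2 > 1, so H_1 = Z/2.
  H_2: rank ker ∂_2 − rank ∂_3 = (12 − 12) − 0 = 0, and there is no ∂_3, so H_2 = 0.

(K is a triangulation of the real projective plane RP^2.)

H_0 ≅ Z,  H_1 ≅ Z/2,  H_2 = 0.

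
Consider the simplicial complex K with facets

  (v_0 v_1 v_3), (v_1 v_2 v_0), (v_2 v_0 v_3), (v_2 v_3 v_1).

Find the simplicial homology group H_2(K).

H_2 = Z.

We work with the vertex ordering v_0 < v_1 < v_2 < v_3. The simplices of K, each written with vertices in increasing order, are:

  0-simplices (4): [v_0], [v_1], [v_2], [v_3]
  1-simplices (6): [v_0,v_1], [v_0,v_2], [v_0,v_3], [v_1,v_2], [v_1,v_3], [v_2,v_3]
  2-simplices (4): [v_0,v_1,v_2], [v_0,v_1,v_3], [v_0,v_2,v_3], [v_1,v_2,v_3]

Hence C_0 ≅ Z^4, C_1 ≅ Z^6, C_2 ≅ Z^4.

Boundary ∂_1: C_1 → C_0 sends each edge [p,q] (with p < q) to q − p.
The 4×6 boundary matrix has rank 3 and Smith normal form diag(1,1,1).

Boundary ∂_2: C_2 → C_1 maps a triangle to the signed sum of its edges. For instance
  ∂[v_0,v_1,v_2] = [v_1,v_2] − [v_0,v_2] + [v_0,v_1],
  ∂[v_1,v_2,v_3] = [v_2,v_3] − [v_1,v_3] + [v_1,v_2].
The 6×4 boundary matrix has rank 3 and Smith normal form diag(1,1,1).

Computing H_k = (kernel of ∂_k) / (image of ∂_{k+1}):

  H_2: rank ker ∂_2 − rank ∂_3 = (4 − 3) − 0 = 1, and there is no ∂_3, so H_2 = Z.

(K is a triangulation of the 2-sphere S^2.)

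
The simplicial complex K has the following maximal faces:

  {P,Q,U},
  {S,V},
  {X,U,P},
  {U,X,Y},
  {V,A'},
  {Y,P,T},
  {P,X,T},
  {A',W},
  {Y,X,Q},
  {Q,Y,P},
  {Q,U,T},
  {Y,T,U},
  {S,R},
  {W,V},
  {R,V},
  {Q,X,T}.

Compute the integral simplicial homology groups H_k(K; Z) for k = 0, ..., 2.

H_0 = Z^2,  H_1 = Z^2 ⊕ Z/2,  H_2 = 0.

K has 11 vertices, 21 edges, 10 triangles.
rank ∂_0 = 0, rank ∂_1 = 9 ⇒ b_0 = 11 − 0 − 9 = 2; all invariant factors of ∂_1 are 1 so no torsion. So H_0 = Z^2.
rank ∂_1 = 9, rank ∂_2 = 10 ⇒ b_1 = 21 − 9 − 10 = 2; ∂_2 has invariant factor(s) [2] giving torsion. So H_1 = Z^2 ⊕ Z/2.
rank ∂_2 = 10, rank ∂_3 = 0 ⇒ b_2 = 10 − 10 − 0 = 0. So H_2 = 0.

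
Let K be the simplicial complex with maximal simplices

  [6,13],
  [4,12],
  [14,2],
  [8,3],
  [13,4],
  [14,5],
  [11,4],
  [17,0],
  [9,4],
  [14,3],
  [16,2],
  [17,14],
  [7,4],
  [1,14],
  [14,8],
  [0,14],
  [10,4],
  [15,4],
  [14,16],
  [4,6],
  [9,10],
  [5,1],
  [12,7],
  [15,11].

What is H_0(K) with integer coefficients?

Order the vertices as 0 < 1 < 2 < 3 < 4 < 5 < 6 < 7 < 8 < 9 < 10 < 11 < 12 < 13 < 14 < 15 < 16 < 17. Listing each simplex with vertices in this order, K has dimension 1 with simplices:

  0-simplices (18): [0], [1], [2], [3], [4], [5], [6], [7], [8], [9], [10], [11], [12], [13], [14], [15], [16], [17]
  1-simplices (24): (24 of them)

giving chain groups C_0 ≅ Z^18, C_1 ≅ Z^24.

Boundary ∂_1: C_1 → C_0 is given by ∂[p,q] = [q] − [p].
The 18×24 boundary matrix has rank 16 and Smith normal form diag(1,1,1,1,1,1,1,1,1,1,1,1,1,1,1,1).

Reading off H_k = ker ∂_k / im ∂_{k+1}:

  H_0: rank C_0 − rank ∂_1 = 18 − 16 = 2, and the invariant factors of ∂_1 are all 1, so H_0 ≅ Z^2.

H_0 ≅ Z^2.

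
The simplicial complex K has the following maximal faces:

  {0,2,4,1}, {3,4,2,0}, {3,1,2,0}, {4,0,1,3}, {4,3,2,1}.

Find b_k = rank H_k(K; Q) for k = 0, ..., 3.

b_0 = 1, b_1 = 0, b_2 = 0, b_3 = 1.

Take the total order 0 < 1 < 2 < 3 < 4 on the vertex set. Then K (dimension 3) consists of the simplices:

  0-simplices (5): [0], [1], [2], [3], [4]
  1-simplices (10): [0,1], [0,2], [0,3], [0,4], [1,2], [1,3], [1,4], [2,3], [2,4], [3,4]
  2-simplices (10): [0,1,2], [0,1,3], [0,1,4], [0,2,3], [0,2,4], [0,3,4], [1,2,3], [1,2,4], [1,3,4], [2,3,4]
  3-simplices (5): [0,1,2,3], [0,1,2,4], [0,1,3,4], [0,2,3,4], [1,2,3,4]

Hence C_0 ≅ Z^5, C_1 ≅ Z^10, C_2 ≅ Z^10, C_3 ≅ Z^5.

The boundary map ∂_1: C_1 → C_0 maps an edge to its endpoints' difference, ∂[p,q] = q − p. For instance
  ∂[1,4] = [4] − [1].
The 5×10 boundary matrix has rank 4 and Smith normal form diag(1,1,1,1).

∂_2: C_2 → C_1 acts by ∂[p,q,r] = [q,r] − [p,r] + [p,q]. For instance
  ∂[0,2,4] = [2,4] − [0,4] + [0,2],
  ∂[0,2,3] = [2,3] − [0,3] + [0,2].
As a 10×10 matrix over Z this has rank 6, with invariant factors (1,1,1,1,1,1).

∂_3: C_3 → C_2 sends each 3-simplex σ to the alternating sum Σ_i (−1)^i (σ with its i-th vertex removed). For instance
  ∂[0,1,3,4] = [1,3,4] − [0,3,4] + [0,1,4] − [0,1,3],
  ∂[1,2,3,4] = [2,3,4] − [1,3,4] + [1,2,4] − [1,2,3].
As a 10×5 matrix over Z this has rank 4, with invariant factors (1,1,1,1).

Now H_k = ker ∂_k / im ∂_{k+1}, so:

  H_0: rank C_0 − rank ∂_1 = 5 − 4 = 1, and the invariant factors of ∂_1 are all 1, so H_0 ≅ Z.
  H_1: rank ker ∂_1 − rank ∂_2 = (10 − 4) − 6 = 0, and the invariant factors of ∂_2 are all 1, so H_1 ≅ 0.
  H_2: rank ker ∂_2 − rank ∂_3 = (10 − 6) − 4 = 0, and the invariant factors of ∂_3 are all 1, so H_2 ≅ 0.
  H_3: rank ker ∂_3 − rank ∂_4 = (5 − 4) − 0 = 1, and there is no ∂_4, so H_3 ≅ Z.

(K is a triangulation of the 3-sphere S^3.)

Hence the Betti numbers are b_0 = 1, b_1 = 0, b_2 = 0, b_3 = 1.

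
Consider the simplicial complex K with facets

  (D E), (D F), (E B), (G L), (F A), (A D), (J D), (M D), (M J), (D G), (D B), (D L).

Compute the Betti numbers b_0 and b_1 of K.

b_0 = 1, b_1 = 4.

Order the vertices as A < B < D < E < F < G < J < L < M. Listing each simplex with vertices in this order, K has dimension 1 with simplices:

  0-simplices (9): A, B, D, E, F, G, J, L, M
  1-simplices (12): AD, AF, BD, BE, DE, DF, DG, DJ, DL, DM, GL, JM

giving chain groups C_0 ≅ Z^9, C_1 ≅ Z^12.

Boundary ∂_1: C_1 → C_0 sends each edge [p,q] (with p < q) to q − p. For instance
  ∂JM = M − J.
The 9×12 boundary matrix has rank 8 and Smith normal form diag(1,1,1,1,1,1,1,1).

Reading off H_k = ker ∂_k / im ∂_{k+1}:

  H_0: rank C_0 − rank ∂_1 = 9 − 8 = 1, and the invariant factors of ∂_1 are all 1, so H_0 = Z.
  H_1: rank ker ∂_1 − rank ∂_2 = (12 − 8) − 0 = 4, and there is no ∂_2, so H_1 = Z^4.

As a check, the Euler characteristic is 9 − 12 = -3, which agrees with 1 − 4 = -3.
(K is a triangulation of a wedge of 4 circles.)

Hence the Betti numbers are b_0 = 1, b_1 = 4.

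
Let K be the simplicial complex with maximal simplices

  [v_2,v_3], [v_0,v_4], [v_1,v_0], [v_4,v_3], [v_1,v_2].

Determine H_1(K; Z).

Fix the vertex order v_0 < v_1 < v_2 < v_3 < v_4 and write every simplex with vertices in increasing order. Then dim K = 1 and the simplices of K are:

  0-simplices (5): [v_0], [v_1], [v_2], [v_3], [v_4]
  1-simplices (5): [v_0,v_1], [v_0,v_4], [v_1,v_2], [v_2,v_3], [v_3,v_4]

Hence C_0 ≅ Z^5, C_1 ≅ Z^5.

Boundary ∂_1: C_1 → C_0 is given by ∂[p,q] = [q] − [p]. For instance
  ∂[v_1,v_2] = [v_2] − [v_1].
This gives a 5×5 integer matrix of rank 4; reducing to Smith normal form yields diagonal entries (1,1,1,1).

Now H_k = ker ∂_k / im ∂_{k+1}, so:

  H_1: rank ker ∂_1 − rank ∂_2 = (5 − 4) − 0 = 1, and there is no ∂_2, so H_1 = Z.

H_1 ≅ Z.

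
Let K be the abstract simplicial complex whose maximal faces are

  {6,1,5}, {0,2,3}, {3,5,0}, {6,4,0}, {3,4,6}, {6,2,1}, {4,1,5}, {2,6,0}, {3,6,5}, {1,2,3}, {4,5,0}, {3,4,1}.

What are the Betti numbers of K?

b_0 = 1, b_1 = 0, b_2 = 0.

K has 7 vertices, 18 edges, 12 triangles.
rank ∂_0 = 0, rank ∂_1 = 6 ⇒ b_0 = 7 − 0 − 6 = 1; all invariant factors of ∂_1 are 1 so no torsion. So H_0 = Z.
rank ∂_1 = 6, rank ∂_2 = 12 ⇒ b_1 = 18 − 6 − 12 = 0; ∂_2 has invariant factor(s) [2] giving torsion. So H_1 = Z/2Z.
rank ∂_2 = 12, rank ∂_3 = 0 ⇒ b_2 = 12 − 12 − 0 = 0. So H_2 = 0.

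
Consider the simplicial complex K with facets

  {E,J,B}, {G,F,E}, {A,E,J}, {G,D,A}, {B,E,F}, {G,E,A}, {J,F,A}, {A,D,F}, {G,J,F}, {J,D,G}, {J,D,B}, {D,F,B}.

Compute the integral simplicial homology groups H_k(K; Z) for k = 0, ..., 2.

We work with the vertex ordering A < B < D < E < F < G < J. The simplices of K, each written with vertices in increasing order, are:

  0-simplices (7): A, B, D, E, F, G, J
  1-simplices (18): AD, AE, AF, AG, AJ, BD, BE, BF, BJ, DF, DG, DJ, EF, EG, EJ, FG, FJ, GJ
  2-simplices (12): ADF, ADG, AEG, AEJ, AFJ, BDF, BDJ, BEF, BEJ, DGJ, EFG, FGJ

so the chain groups are C_0 ≅ Z^7, C_1 ≅ Z^18, C_2 ≅ Z^12.

∂_1: C_1 → C_0 maps an edge to its endpoints' difference, ∂[p,q] = q − p. For instance
  ∂AE = E − A.
This gives a 7×18 integer matrix of rank 6; reducing to Smith normal form yields diagonal entries (1,1,1,1,1,1).

∂_2: C_2 → C_1 maps a triangle to the signed sum of its edges. For instance
  ∂BDF = DF − BF + BD,
  ∂BEJ = EJ − BJ + BE.
As a 18×12 matrix over Z this has rank 12, with invariant factors (1,1,1,1,1,1,1,1,1,1,1,2).

Reading off H_k = ker ∂_k / im ∂_{k+1}:

  H_0: rank C_0 − rank ∂_1 = 7 − 6 = 1, and the invariant factors of ∂_1 are all 1, so H_0 ≅ Z.
  H_1: rank ker ∂_1 − rank ∂_2 = (18 − 6) − 12 = 0, and ∂_2 has invariant factor 2 > 1, so H_1 ≅ Z/2Z.
  H_2: rank ker ∂_2 − rank ∂_3 = (12 − 12) − 0 = 0, and there is no ∂_3, so H_2 ≅ 0.

As a check, the Euler characteristic is 7 − 18 + 12 = 1, which agrees with 1 − 0 + 0 = 1.

H_0 ≅ Z,  H_1 ≅ Z/2Z,  H_2 = 0.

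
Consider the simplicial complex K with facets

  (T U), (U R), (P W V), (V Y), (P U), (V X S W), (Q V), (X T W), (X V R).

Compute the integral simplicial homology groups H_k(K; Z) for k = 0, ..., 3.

K has 10 vertices, 17 edges, 7 triangles, 1 3-simplex.
rank ∂_0 = 0, rank ∂_1 = 9 ⇒ b_0 = 10 − 0 − 9 = 1; all invariant factors of ∂_1 are 1 so no torsion. So H_0 ≅ Z.
rank ∂_1 = 9, rank ∂_2 = 6 ⇒ b_1 = 17 − 9 − 6 = 2; all invariant factors of ∂_2 are 1 so no torsion. So H_1 ≅ Z^2.
rank ∂_2 = 6, rank ∂_3 = 1 ⇒ b_2 = 7 − 6 − 1 = 0; all invariant factors of ∂_3 are 1 so no torsion. So H_2 ≅ 0.
rank ∂_3 = 1, rank ∂_4 = 0 ⇒ b_3 = 1 − 1 − 0 = 0. So H_3 ≅ 0.

H_0 ≅ Z,  H_1 ≅ Z^2,  H_2 = 0,  H_3 = 0.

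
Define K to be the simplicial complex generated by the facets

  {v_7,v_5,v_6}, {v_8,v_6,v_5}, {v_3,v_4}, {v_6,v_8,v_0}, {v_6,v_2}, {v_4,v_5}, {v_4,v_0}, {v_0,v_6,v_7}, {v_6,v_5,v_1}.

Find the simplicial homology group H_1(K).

Order the vertices as v_0 < v_1 < v_2 < v_3 < v_4 < v_5 < v_6 < v_7 < v_8. Listing each simplex with vertices in this order, K has dimension 2 with simplices:

  0-simplices (9): [v_0], [v_1], [v_2], [v_3], [v_4], [v_5], [v_6], [v_7], [v_8]
  1-simplices (14): [v_0,v_4], [v_0,v_6], [v_0,v_7], [v_0,v_8], [v_1,v_5], [v_1,v_6], [v_2,v_6], [v_3,v_4], [v_4,v_5], [v_5,v_6], [v_5,v_7], [v_5,v_8], [v_6,v_7], [v_6,v_8]
  2-simplices (5): [v_0,v_6,v_7], [v_0,v_6,v_8], [v_1,v_5,v_6], [v_5,v_6,v_7], [v_5,v_6,v_8]

so the chain groups are C_0 ≅ Z^9, C_1 ≅ Z^14, C_2 ≅ Z^5.

∂_1: C_1 → C_0 sends each edge [p,q] (with p < q) to q − p.
The 9×14 boundary matrix has rank 8 and Smith normal form diag(1,1,1,1,1,1,1,1).

The boundary map ∂_2: C_2 → C_1 acts by ∂[p,q,r] = [q,r] − [p,r] + [p,q]. For instance
  ∂[v_5,v_6,v_8] = [v_6,v_8] − [v_5,v_8] + [v_5,v_6],
  ∂[v_5,v_6,v_7] = [v_6,v_7] − [v_5,v_7] + [v_5,v_6].
As a 14×5 matrix over Z this has rank 5, with invariant factors (1,1,1,1,1).

From H_k ≅ ker(∂_k) / im(∂_{k+1}) we obtain:

  H_1: rank ker ∂_1 − rank ∂_2 = (14 − 8) − 5 = 1, and the invariant factors of ∂_2 are all 1, so H_1 ≅ Z.

H_1 = Z.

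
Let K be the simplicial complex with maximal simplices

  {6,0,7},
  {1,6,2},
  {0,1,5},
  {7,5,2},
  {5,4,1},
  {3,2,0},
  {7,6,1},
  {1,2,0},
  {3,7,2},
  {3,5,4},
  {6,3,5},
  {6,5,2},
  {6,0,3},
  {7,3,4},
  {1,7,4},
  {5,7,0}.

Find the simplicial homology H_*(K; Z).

H_0 = Z,  H_1 = Z^2,  H_2 = Z.

We work with the vertex ordering 0 < 1 < 2 < 3 < 4 < 5 < 6 < 7. The simplices of K, each written with vertices in increasing order, are:

  0-simplices (8): [0], [1], [2], [3], [4], [5], [6], [7]
  1-simplices (24): (24 of them)
  2-simplices (16): [0,1,2], [0,1,5], [0,2,3], [0,3,6], [0,5,7], [0,6,7], [1,2,6], [1,4,5], [1,4,7], [1,6,7], [2,3,7], [2,5,6], [2,5,7], [3,4,5], [3,4,7], [3,5,6]

Hence C_0 ≅ Z^8, C_1 ≅ Z^24, C_2 ≅ Z^16.

∂_1: C_1 → C_0 sends each edge [p,q] (with p < q) to q − p.
This gives a 8×24 integer matrix of rank 7; reducing to Smith normal form yields diagonal entries (1,1,1,1,1,1,1).

The boundary map ∂_2: C_2 → C_1 acts by ∂[p,q,r] = [q,r] − [p,r] + [p,q]. For instance
  ∂[0,6,7] = [6,7] − [0,7] + [0,6],
  ∂[1,6,7] = [6,7] − [1,7] + [1,6].
The 24×16 boundary matrix has rank 15 and Smith normal form diag(1,1,1,1,1,1,1,1,1,1,1,1,1,1,1).

Computing H_k = (kernel of ∂_k) / (image of ∂_{k+1}):

  H_0: rank C_0 − rank ∂_1 = 8 − 7 = 1, and the invariant factors of ∂_1 are all 1, so H_0 = Z.
  H_1: rank ker ∂_1 − rank ∂_2 = (24 − 7) − 15 = 2, and the invariant factors of ∂_2 are all 1, so H_1 = Z^2.
  H_2: rank ker ∂_2 − rank ∂_3 = (16 − 15) − 0 = 1, and there is no ∂_3, so H_2 = Z.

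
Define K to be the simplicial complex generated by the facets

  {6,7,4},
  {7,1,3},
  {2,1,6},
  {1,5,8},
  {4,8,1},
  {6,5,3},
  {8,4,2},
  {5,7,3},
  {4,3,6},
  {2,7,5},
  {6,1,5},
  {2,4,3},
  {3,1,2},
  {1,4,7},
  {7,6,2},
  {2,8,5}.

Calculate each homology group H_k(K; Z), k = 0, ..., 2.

Fix the vertex order 1 < 2 < 3 < 4 < 5 < 6 < 7 < 8 and write every simplex with vertices in increasing order. Then dim K = 2 and the simplices of K are:

  0-simplices (8): [1], [2], [3], [4], [5], [6], [7], [8]
  1-simplices (24): (24 of them)
  2-simplices (16): [1,2,3], [1,2,6], [1,3,7], [1,4,7], [1,4,8], [1,5,6], [1,5,8], [2,3,4], [2,4,8], [2,5,7], [2,5,8], [2,6,7], [3,4,6], [3,5,6], [3,5,7], [4,6,7]

so the chain groups are C_0 ≅ Z^8, C_1 ≅ Z^24, C_2 ≅ Z^16.

The boundary map ∂_1: C_1 → C_0 sends each edge [p,q] (with p < q) to q − p. For instance
  ∂[5,7] = [7] − [5].
This gives a 8×24 integer matrix of rank 7; reducing to Smith normal form yields diagonal entries (1,1,1,1,1,1,1).

The boundary map ∂_2: C_2 → C_1 maps a triangle to the signed sum of its edges. For instance
  ∂[3,4,6] = [4,6] − [3,6] + [3,4],
  ∂[1,2,6] = [2,6] − [1,6] + [1,2].
The 24×16 boundary matrix has rank 15 and Smith normal form diag(1,1,1,1,1,1,1,1,1,1,1,1,1,1,1).

From H_k ≅ ker(∂_k) / im(∂_{k+1}) we obtain:

  H_0: rank C_0 − rank ∂_1 = 8 − 7 = 1, and the invariant factors of ∂_1 are all 1, so H_0 ≅ Z.
  H_1: rank ker ∂_1 − rank ∂_2 = (24 − 7) − 15 = 2, and the invariant factors of ∂_2 are all 1, so H_1 ≅ Z^2.
  H_2: rank ker ∂_2 − rank ∂_3 = (16 − 15) − 0 = 1, and there is no ∂_3, so H_2 ≅ Z.

As a check, the Euler characteristic is 8 − 24 + 16 = 0, which agrees with 1 − 2 + 1 = 0.

H_0 = Z,  H_1 = Z^2,  H_2 = Z.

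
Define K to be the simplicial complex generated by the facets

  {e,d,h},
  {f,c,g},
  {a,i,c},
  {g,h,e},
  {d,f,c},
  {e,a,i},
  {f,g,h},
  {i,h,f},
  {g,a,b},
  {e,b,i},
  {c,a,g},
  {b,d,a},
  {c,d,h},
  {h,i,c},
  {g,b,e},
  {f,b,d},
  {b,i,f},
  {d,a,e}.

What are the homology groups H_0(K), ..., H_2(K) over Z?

Take the total order a < b < c < d < e < f < g < h < i on the vertex set. Then K (dimension 2) consists of the simplices:

  0-simplices (9): a, b, c, d, e, f, g, h, i
  1-simplices (27): ab, ac, ad, ae, ag, ai, bd, be, bf, bg, bi, cd, cf, cg, ch, ci, de, df, dh, eg, eh, ei, fg, fh, fi, gh, hi
  2-simplices (18): abd, abg, acg, aci, ade, aei, bdf, beg, bei, bfi, cdf, cdh, cfg, chi, deh, egh, fgh, fhi

so the chain groups are C_0 ≅ Z^9, C_1 ≅ Z^27, C_2 ≅ Z^18.

Boundary ∂_1: C_1 → C_0 is given by ∂[p,q] = [q] − [p]. For instance
  ∂eh = h − e.
The resulting 9×27 matrix has rank 8, and its Smith normal form has invariant factors (1,1,1,1,1,1,1,1).

∂_2: C_2 → C_1 maps a triangle to the signed sum of its edges. For instance
  ∂bei = ei − bi + be,
  ∂egh = gh − eh + eg.
The 27×18 boundary matrix has rank 18 and Smith normal form diag(1,1,1,1,1,1,1,1,1,1,1,1,1,1,1,1,1,2).

From H_k ≅ ker(∂_k) / im(∂_{k+1}) we obtain:

  H_0: rank C_0 − rank ∂_1 = 9 − 8 = 1, and the invariant factors of ∂_1 are all 1, so H_0 ≅ Z.
  H_1: rank ker ∂_1 − rank ∂_2 = (27 − 8) − 18 = 1, and ∂_2 has invariant factor 2 > 1, so H_1 ≅ Z ⊕ Z/2Z.
  H_2: rank ker ∂_2 − rank ∂_3 = (18 − 18) − 0 = 0, and there is no ∂_3, so H_2 ≅ 0.

As a check, the Euler characteristic is 9 − 27 + 18 = 0, which agrees with 1 − 1 + 0 = 0.

H_0 ≅ Z,  H_1 ≅ Z ⊕ Z/2Z,  H_2 = 0.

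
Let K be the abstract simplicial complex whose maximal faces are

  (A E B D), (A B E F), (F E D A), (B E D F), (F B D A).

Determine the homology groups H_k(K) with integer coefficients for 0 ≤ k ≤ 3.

Fix the vertex order A < B < D < E < F and write every simplex with vertices in increasing order. Then dim K = 3 and the simplices of K are:

  0-simplices (5): A, B, D, E, F
  1-simplices (10): AB, AD, AE, AF, BD, BE, BF, DE, DF, EF
  2-simplices (10): ABD, ABE, ABF, ADE, ADF, AEF, BDE, BDF, BEF, DEF
  3-simplices (5): ABDE, ABDF, ABEF, ADEF, BDEF

giving chain groups C_0 ≅ Z^5, C_1 ≅ Z^10, C_2 ≅ Z^10, C_3 ≅ Z^5.

Boundary ∂_1: C_1 → C_0 is given by ∂[p,q] = [q] − [p].
The 5×10 boundary matrix has rank 4 and Smith normal form diag(1,1,1,1).

Boundary ∂_2: C_2 → C_1 acts by ∂[p,q,r] = [q,r] − [p,r] + [p,q]. For instance
  ∂ABE = BE − AE + AB,
  ∂ABD = BD − AD + AB.
This gives a 10×10 integer matrix of rank 6; reducing to Smith normal form yields diagonal entries (1,1,1,1,1,1).

Boundary ∂_3: C_3 → C_2 sends each 3-simplex σ to the alternating sum Σ_i (−1)^i (σ with its i-th vertex removed). For instance
  ∂BDEF = DEF − BEF + BDF − BDE,
  ∂ABEF = BEF − AEF + ABF − ABE.
As a 10×5 matrix over Z this has rank 4, with invariant factors (1,1,1,1).

Computing H_k = (kernel of ∂_k) / (image of ∂_{k+1}):

  H_0: rank C_0 − rank ∂_1 = 5 − 4 = 1, and the invariant factors of ∂_1 are all 1, so H_0 = Z.
  H_1: rank ker ∂_1 − rank ∂_2 = (10 − 4) − 6 = 0, and the invariant factors of ∂_2 are all 1, so H_1 = 0.
  H_2: rank ker ∂_2 − rank ∂_3 = (10 − 6) − 4 = 0, and the invariant factors of ∂_3 are all 1, so H_2 = 0.
  H_3: rank ker ∂_3 − rank ∂_4 = (5 − 4) − 0 = 1, and there is no ∂_4, so H_3 = Z.

H_0 ≅ Z,  H_1 = 0,  H_2 = 0,  H_3 ≅ Z.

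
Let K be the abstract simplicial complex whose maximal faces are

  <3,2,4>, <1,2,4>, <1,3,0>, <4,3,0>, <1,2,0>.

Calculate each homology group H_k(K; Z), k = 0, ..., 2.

We work with the vertex ordering 0 < 1 < 2 < 3 < 4. The simplices of K, each written with vertices in increasing order, are:

  0-simplices (5): [0], [1], [2], [3], [4]
  1-simplices (10): [0,1], [0,2], [0,3], [0,4], [1,2], [1,3], [1,4], [2,3], [2,4], [3,4]
  2-simplices (5): [0,1,2], [0,1,3], [0,3,4], [1,2,4], [2,3,4]

so the chain groups are C_0 ≅ Z^5, C_1 ≅ Z^10, C_2 ≅ Z^5.

The boundary map ∂_1: C_1 → C_0 is given by ∂[p,q] = [q] − [p].
The resulting 5×10 matrix has rank 4, and its Smith normal form has invariant factors (1,1,1,1).

∂_2: C_2 → C_1 acts by ∂[p,q,r] = [q,r] − [p,r] + [p,q]. For instance
  ∂[2,3,4] = [3,4] − [2,4] + [2,3],
  ∂[0,1,2] = [1,2] − [0,2] + [0,1].
The 10×5 boundary matrix has rank 5 and Smith normal form diag(1,1,1,1,1).

From H_k ≅ ker(∂_k) / im(∂_{k+1}) we obtain:

  H_0: rank C_0 − rank ∂_1 = 5 − 4 = 1, and the invariant factors of ∂_1 are all 1, so H_0 = Z.
  H_1: rank ker ∂_1 − rank ∂_2 = (10 − 4) − 5 = 1, and the invariant factors of ∂_2 are all 1, so H_1 = Z.
  H_2: rank ker ∂_2 − rank ∂_3 = (5 − 5) − 0 = 0, and there is no ∂_3, so H_2 = 0.

H_0 ≅ Z,  H_1 ≅ Z,  H_2 = 0.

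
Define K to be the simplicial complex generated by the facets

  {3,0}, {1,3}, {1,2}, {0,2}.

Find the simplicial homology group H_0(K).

Take the total order 0 < 1 < 2 < 3 on the vertex set. Then K (dimension 1) consists of the simplices:

  0-simplices (4): [0], [1], [2], [3]
  1-simplices (4): [0,2], [0,3], [1,2], [1,3]

Hence C_0 ≅ Z^4, C_1 ≅ Z^4.

Boundary ∂_1: C_1 → C_0 sends each edge [p,q] (with p < q) to q − p. For instance
  ∂[1,2] = [2] − [1].
The 4×4 boundary matrix has rank 3 and Smith normal form diag(1,1,1).

Computing H_k = (kernel of ∂_k) / (image of ∂_{k+1}):

  H_0: rank C_0 − rank ∂_1 = 4 − 3 = 1, and the invariant factors of ∂_1 are all 1, so H_0 = Z.

(K is a triangulation of the circle S^1.)

H_0 = Z.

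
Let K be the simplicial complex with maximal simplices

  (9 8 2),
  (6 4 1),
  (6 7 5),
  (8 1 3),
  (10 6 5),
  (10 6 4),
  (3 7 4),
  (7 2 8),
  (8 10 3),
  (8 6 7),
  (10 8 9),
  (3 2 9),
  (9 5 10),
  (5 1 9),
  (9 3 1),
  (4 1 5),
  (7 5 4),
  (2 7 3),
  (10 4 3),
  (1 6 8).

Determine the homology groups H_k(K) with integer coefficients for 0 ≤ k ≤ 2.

Fix the vertex order 1 < 2 < 3 < 4 < 5 < 6 < 7 < 8 < 9 < 10 and write every simplex with vertices in increasing order. Then dim K = 2 and the simplices of K are:

  0-simplices (10): [1], [2], [3], [4], [5], [6], [7], [8], [9], [10]
  1-simplices (30): (30 of them)
  2-simplices (20): (20 of them)

giving chain groups C_0 ≅ Z^10, C_1 ≅ Z^30, C_2 ≅ Z^20.

Boundary ∂_1: C_1 → C_0 sends each edge [p,q] (with p < q) to q − p.
This gives a 10×30 integer matrix of rank 9; reducing to Smith normal form yields diagonal entries (1,1,1,1,1,1,1,1,1).

∂_2: C_2 → C_1 acts by ∂[p,q,r] = [q,r] − [p,r] + [p,q]. For instance
  ∂[5,9,10] = [9,10] − [5,10] + [5,9],
  ∂[2,3,9] = [3,9] − [2,9] + [2,3].
The 30×20 boundary matrix has rank 20 and Smith normal form diag(1,1,1,1,1,1,1,1,1,1,1,1,1,1,1,1,1,1,1,2).

Computing H_k = (kernel of ∂_k) / (image of ∂_{k+1}):

  H_0: rank C_0 − rank ∂_1 = 10 − 9 = 1, and the invariant factors of ∂_1 are all 1, so H_0 ≅ Z.
  H_1: rank ker ∂_1 − rank ∂_2 = (30 − 9) − 20 = 1, and ∂_2 has invariant factor 2 > 1, so H_1 ≅ Z × Z/2.
  H_2: rank ker ∂_2 − rank ∂_3 = (20 − 20) − 0 = 0, and there is no ∂_3, so H_2 ≅ 0.

(K is a triangulation of the Klein bottle.)

H_0 ≅ Z,  H_1 ≅ Z × Z/2,  H_2 = 0.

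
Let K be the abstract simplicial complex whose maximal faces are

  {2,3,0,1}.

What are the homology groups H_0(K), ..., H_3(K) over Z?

Take the total order 0 < 1 < 2 < 3 on the vertex set. Then K (dimension 3) consists of the simplices:

  0-simplices (4): [0], [1], [2], [3]
  1-simplices (6): [0,1], [0,2], [0,3], [1,2], [1,3], [2,3]
  2-simplices (4): [0,1,2], [0,1,3], [0,2,3], [1,2,3]
  3-simplices (1): [0,1,2,3]

so the chain groups are C_0 ≅ Z^4, C_1 ≅ Z^6, C_2 ≅ Z^4, C_3 ≅ Z^1.

Boundary ∂_1: C_1 → C_0 sends each edge [p,q] (with p < q) to q − p. For instance
  ∂[0,2] = [2] − [0].
As a 4×6 matrix over Z this has rank 3, with invariant factors (1,1,1).

∂_2: C_2 → C_1 maps a triangle to the signed sum of its edges. For instance
  ∂[1,2,3] = [2,3] − [1,3] + [1,2],
  ∂[0,1,3] = [1,3] − [0,3] + [0,1].
The 6×4 boundary matrix has rank 3 and Smith normal form diag(1,1,1).

∂_3: C_3 → C_2 sends each 3-simplex σ to the alternating sum Σ_i (−1)^i (σ with its i-th vertex removed). For instance
  ∂[0,1,2,3] = [1,2,3] − [0,2,3] + [0,1,3] − [0,1,2].
The 4×1 boundary matrix has rank 1 and Smith normal form diag(1).

Computing H_k = (kernel of ∂_k) / (image of ∂_{k+1}):

  H_0: rank C_0 − rank ∂_1 = 4 − 3 = 1, and the invariant factors of ∂_1 are all 1, so H_0 = Z.
  H_1: rank ker ∂_1 − rank ∂_2 = (6 − 3) − 3 = 0, and the invariant factors of ∂_2 are all 1, so H_1 = 0.
  H_2: rank ker ∂_2 − rank ∂_3 = (4 − 3) − 1 = 0, and the invariant factors of ∂_3 are all 1, so H_2 = 0.
  H_3: rank ker ∂_3 − rank ∂_4 = (1 − 1) − 0 = 0, and there is no ∂_4, so H_3 = 0.

H_0 = Z,  H_1 = 0,  H_2 = 0,  H_3 = 0.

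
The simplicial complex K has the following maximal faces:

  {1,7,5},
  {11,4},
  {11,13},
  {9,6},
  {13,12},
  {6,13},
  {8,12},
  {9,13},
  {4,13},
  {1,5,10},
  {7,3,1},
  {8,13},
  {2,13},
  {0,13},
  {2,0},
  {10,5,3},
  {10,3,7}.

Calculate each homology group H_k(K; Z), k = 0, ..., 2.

H_0 ≅ Z^2,  H_1 ≅ Z^5,  H_2 = 0.

K has 14 vertices, 22 edges, 5 triangles.
rank ∂_0 = 0, rank ∂_1 = 12 ⇒ b_0 = 14 − 0 − 12 = 2; all invariant factors of ∂_1 are 1 so no torsion. So H_0 ≅ Z^2.
rank ∂_1 = 12, rank ∂_2 = 5 ⇒ b_1 = 22 − 12 − 5 = 5; all invariant factors of ∂_2 are 1 so no torsion. So H_1 ≅ Z^5.
rank ∂_2 = 5, rank ∂_3 = 0 ⇒ b_2 = 5 − 5 − 0 = 0. So H_2 ≅ 0.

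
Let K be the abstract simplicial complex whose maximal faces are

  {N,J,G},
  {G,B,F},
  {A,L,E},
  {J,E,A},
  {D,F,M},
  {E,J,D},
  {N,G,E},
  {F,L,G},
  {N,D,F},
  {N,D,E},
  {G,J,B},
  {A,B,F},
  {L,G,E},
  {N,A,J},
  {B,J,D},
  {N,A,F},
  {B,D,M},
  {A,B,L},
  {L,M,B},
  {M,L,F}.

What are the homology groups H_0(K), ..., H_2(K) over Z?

We work with the vertex ordering A < B < D < E < F < G < J < L < M < N. The simplices of K, each written with vertices in increasing order, are:

  0-simplices (10): A, B, D, E, F, G, J, L, M, N
  1-simplices (30): AB, AE, AF, AJ, AL, AN, BD, BF, BG, BJ, BL, BM, DE, DF, DJ, DM, DN, EG, EJ, EL, EN, FG, FL, FM, FN, GJ, GL, GN, JN, LM
  2-simplices (20): ABF, ABL, AEJ, AEL, AFN, AJN, BDJ, BDM, BFG, BGJ, BLM, DEJ, DEN, DFM, DFN, EGL, EGN, FGL, FLM, GJN

so the chain groups are C_0 ≅ Z^10, C_1 ≅ Z^30, C_2 ≅ Z^20.

Boundary ∂_1: C_1 → C_0 sends each edge [p,q] (with p < q) to q − p. For instance
  ∂FN = N − F.
The resulting 10×30 matrix has rank 9, and its Smith normal form has invariant factors (1,1,1,1,1,1,1,1,1).

The boundary map ∂_2: C_2 → C_1 acts by ∂[p,q,r] = [q,r] − [p,r] + [p,q]. For instance
  ∂ABL = BL − AL + AB,
  ∂GJN = JN − GN + GJ.
As a 30×20 matrix over Z this has rank 20, with invariant factors (1,1,1,1,1,1,1,1,1,1,1,1,1,1,1,1,1,1,1,2).

Now H_k = ker ∂_k / im ∂_{k+1}, so:

  H_0: rank C_0 − rank ∂_1 = 10 − 9 = 1, and the invariant factors of ∂_1 are all 1, so H_0 ≅ Z.
  H_1: rank ker ∂_1 − rank ∂_2 = (30 − 9) − 20 = 1, and ∂_2 has invariant factor 2 > 1, so H_1 ≅ Z × Z/2.
  H_2: rank ker ∂_2 − rank ∂_3 = (20 − 20) − 0 = 0, and there is no ∂_3, so H_2 ≅ 0.

(K is a triangulation of the Klein bottle.)

H_0 = Z,  H_1 = Z × Z/2,  H_2 = 0.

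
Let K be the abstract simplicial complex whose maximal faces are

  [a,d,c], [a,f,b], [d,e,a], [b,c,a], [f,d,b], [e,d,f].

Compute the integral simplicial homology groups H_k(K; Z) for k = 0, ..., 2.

H_0 ≅ Z,  H_1 ≅ Z,  H_2 = 0.

We work with the vertex ordering a < b < c < d < e < f. The simplices of K, each written with vertices in increasing order, are:

  0-simplices (6): a, b, c, d, e, f
  1-simplices (12): ab, ac, ad, ae, af, bc, bd, bf, cd, de, df, ef
  2-simplices (6): abc, abf, acd, ade, bdf, def

so the chain groups are C_0 ≅ Z^6, C_1 ≅ Z^12, C_2 ≅ Z^6.

∂_1: C_1 → C_0 is given by ∂[p,q] = [q] − [p]. For instance
  ∂ac = c − a.
The resulting 6×12 matrix has rank 5, and its Smith normal form has invariant factors (1,1,1,1,1).

Boundary ∂_2: C_2 → C_1 acts by ∂[p,q,r] = [q,r] − [p,r] + [p,q]. For instance
  ∂abc = bc − ac + ab,
  ∂ade = de − ae + ad.
The resulting 12×6 matrix has rank 6, and its Smith normal form has invariant factors (1,1,1,1,1,1).

Reading off H_k = ker ∂_k / im ∂_{k+1}:

  H_0: rank C_0 − rank ∂_1 = 6 − 5 = 1, and the invariant factors of ∂_1 are all 1, so H_0 ≅ Z.
  H_1: rank ker ∂_1 − rank ∂_2 = (12 − 5) − 6 = 1, and the invariant factors of ∂_2 are all 1, so H_1 ≅ Z.
  H_2: rank ker ∂_2 − rank ∂_3 = (6 − 6) − 0 = 0, and there is no ∂_3, so H_2 ≅ 0.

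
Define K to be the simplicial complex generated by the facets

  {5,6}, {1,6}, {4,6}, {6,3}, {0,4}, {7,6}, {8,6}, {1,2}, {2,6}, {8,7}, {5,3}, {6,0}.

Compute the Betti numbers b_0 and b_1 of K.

b_0 = 1, b_1 = 4.

Fix the vertex order 0 < 1 < 2 < 3 < 4 < 5 < 6 < 7 < 8 and write every simplex with vertices in increasing order. Then dim K = 1 and the simplices of K are:

  0-simplices (9): [0], [1], [2], [3], [4], [5], [6], [7], [8]
  1-simplices (12): [0,4], [0,6], [1,2], [1,6], [2,6], [3,5], [3,6], [4,6], [5,6], [6,7], [6,8], [7,8]

Hence C_0 ≅ Z^9, C_1 ≅ Z^12.

The boundary map ∂_1: C_1 → C_0 maps an edge to its endpoints' difference, ∂[p,q] = q − p.
This gives a 9×12 integer matrix of rank 8; reducing to Smith normal form yields diagonal entries (1,1,1,1,1,1,1,1).

From H_k ≅ ker(∂_k) / im(∂_{k+1}) we obtain:

  H_0: rank C_0 − rank ∂_1 = 9 − 8 = 1, and the invariant factors of ∂_1 are all 1, so H_0 = Z.
  H_1: rank ker ∂_1 − rank ∂_2 = (12 − 8) − 0 = 4, and there is no ∂_2, so H_1 = Z^4.

As a check, the Euler characteristic is 9 − 12 = -3, which agrees with 1 − 4 = -3.

Hence the Betti numbers are b_0 = 1, b_1 = 4.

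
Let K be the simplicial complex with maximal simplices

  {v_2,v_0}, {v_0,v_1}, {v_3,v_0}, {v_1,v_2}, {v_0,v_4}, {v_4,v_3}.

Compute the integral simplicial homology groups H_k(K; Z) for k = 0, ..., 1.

H_0 ≅ Z,  H_1 ≅ Z^2.

Take the total order v_0 < v_1 < v_2 < v_3 < v_4 on the vertex set. Then K (dimension 1) consists of the simplices:

  0-simplices (5): [v_0], [v_1], [v_2], [v_3], [v_4]
  1-simplices (6): [v_0,v_1], [v_0,v_2], [v_0,v_3], [v_0,v_4], [v_1,v_2], [v_3,v_4]

giving chain groups C_0 ≅ Z^5, C_1 ≅ Z^6.

The boundary map ∂_1: C_1 → C_0 is given by ∂[p,q] = [q] − [p]. For instance
  ∂[v_0,v_3] = [v_3] − [v_0].
As a 5×6 matrix over Z this has rank 4, with invariant factors (1,1,1,1).

From H_k ≅ ker(∂_k) / im(∂_{k+1}) we obtain:

  H_0: rank C_0 − rank ∂_1 = 5 − 4 = 1, and the invariant factors of ∂_1 are all 1, so H_0 ≅ Z.
  H_1: rank ker ∂_1 − rank ∂_2 = (6 − 4) − 0 = 2, and there is no ∂_2, so H_1 ≅ Z^2.

As a check, the Euler characteristic is 5 − 6 = -1, which agrees with 1 − 2 = -1.
(K is a triangulation of a wedge of 2 circles.)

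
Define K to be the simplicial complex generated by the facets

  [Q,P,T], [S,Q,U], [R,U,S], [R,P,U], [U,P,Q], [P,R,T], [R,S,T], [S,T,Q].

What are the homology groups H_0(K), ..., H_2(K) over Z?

Order the vertices as P < Q < R < S < T < U. Listing each simplex with vertices in this order, K has dimension 2 with simplices:

  0-simplices (6): P, Q, R, S, T, U
  1-simplices (12): PQ, PR, PT, PU, QS, QT, QU, RS, RT, RU, ST, SU
  2-simplices (8): PQT, PQU, PRT, PRU, QST, QSU, RST, RSU

so the chain groups are C_0 ≅ Z^6, C_1 ≅ Z^12, C_2 ≅ Z^8.

Boundary ∂_1: C_1 → C_0 maps an edge to its endpoints' difference, ∂[p,q] = q − p.
As a 6×12 matrix over Z this has rank 5, with invariant factors (1,1,1,1,1).

The boundary map ∂_2: C_2 → C_1 maps a triangle to the signed sum of its edges. For instance
  ∂PQU = QU − PU + PQ,
  ∂RSU = SU − RU + RS.
The resulting 12×8 matrix has rank 7, and its Smith normal form has invariant factors (1,1,1,1,1,1,1).

Now H_k = ker ∂_k / im ∂_{k+1}, so:

  H_0: rank C_0 − rank ∂_1 = 6 − 5 = 1, and the invariant factors of ∂_1 are all 1, so H_0 = Z.
  H_1: rank ker ∂_1 − rank ∂_2 = (12 − 5) − 7 = 0, and the invariant factors of ∂_2 are all 1, so H_1 = 0.
  H_2: rank ker ∂_2 − rank ∂_3 = (8 − 7) − 0 = 1, and there is no ∂_3, so H_2 = Z.

H_0 = Z,  H_1 = 0,  H_2 = Z.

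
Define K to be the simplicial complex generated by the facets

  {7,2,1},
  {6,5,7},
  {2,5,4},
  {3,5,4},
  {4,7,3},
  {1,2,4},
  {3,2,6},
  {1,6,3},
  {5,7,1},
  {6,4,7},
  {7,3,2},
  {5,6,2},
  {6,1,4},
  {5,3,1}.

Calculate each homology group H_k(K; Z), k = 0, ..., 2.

H_0 ≅ Z,  H_1 ≅ Z^2,  H_2 ≅ Z.

We work with the vertex ordering 1 < 2 < 3 < 4 < 5 < 6 < 7. The simplices of K, each written with vertices in increasing order, are:

  0-simplices (7): [1], [2], [3], [4], [5], [6], [7]
  1-simplices (21): [1,2], [1,3], [1,4], [1,5], [1,6], [1,7], [2,3], [2,4], [2,5], [2,6], [2,7], [3,4], [3,5], [3,6], [3,7], [4,5], [4,6], [4,7], [5,6], [5,7], [6,7]
  2-simplices (14): [1,2,4], [1,2,7], [1,3,5], [1,3,6], [1,4,6], [1,5,7], [2,3,6], [2,3,7], [2,4,5], [2,5,6], [3,4,5], [3,4,7], [4,6,7], [5,6,7]

giving chain groups C_0 ≅ Z^7, C_1 ≅ Z^21, C_2 ≅ Z^14.

The boundary map ∂_1: C_1 → C_0 maps an edge to its endpoints' difference, ∂[p,q] = q − p.
The resulting 7×21 matrix has rank 6, and its Smith normal form has invariant factors (1,1,1,1,1,1).

The boundary map ∂_2: C_2 → C_1 maps a triangle to the signed sum of its edges. For instance
  ∂[1,3,5] = [3,5] − [1,5] + [1,3],
  ∂[2,3,6] = [3,6] − [2,6] + [2,3].
The 21×14 boundary matrix has rank 13 and Smith normal form diag(1,1,1,1,1,1,1,1,1,1,1,1,1).

Computing H_k = (kernel of ∂_k) / (image of ∂_{k+1}):

  H_0: rank C_0 − rank ∂_1 = 7 − 6 = 1, and the invariant factors of ∂_1 are all 1, so H_0 = Z.
  H_1: rank ker ∂_1 − rank ∂_2 = (21 − 6) − 13 = 2, and the invariant factors of ∂_2 are all 1, so H_1 = Z^2.
  H_2: rank ker ∂_2 − rank ∂_3 = (14 − 13) − 0 = 1, and there is no ∂_3, so H_2 = Z.

As a check, the Euler characteristic is 7 − 21 + 14 = 0, which agrees with 1 − 2 + 1 = 0.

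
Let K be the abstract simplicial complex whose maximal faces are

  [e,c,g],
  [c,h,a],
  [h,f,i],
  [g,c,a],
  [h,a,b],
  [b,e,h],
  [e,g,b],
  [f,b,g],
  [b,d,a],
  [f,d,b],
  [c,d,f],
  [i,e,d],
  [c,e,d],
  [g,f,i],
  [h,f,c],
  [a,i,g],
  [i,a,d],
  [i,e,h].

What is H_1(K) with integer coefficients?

Take the total order a < b < c < d < e < f < g < h < i on the vertex set. Then K (dimension 2) consists of the simplices:

  0-simplices (9): a, b, c, d, e, f, g, h, i
  1-simplices (27): ab, ac, ad, ag, ah, ai, bd, be, bf, bg, bh, cd, ce, cf, cg, ch, de, df, di, eg, eh, ei, fg, fh, fi, gi, hi
  2-simplices (18): abd, abh, acg, ach, adi, agi, bdf, beg, beh, bfg, cde, cdf, ceg, cfh, dei, ehi, fgi, fhi

Hence C_0 ≅ Z^9, C_1 ≅ Z^27, C_2 ≅ Z^18.

The boundary map ∂_1: C_1 → C_0 sends each edge [p,q] (with p < q) to q − p. For instance
  ∂ai = i − a.
As a 9×27 matrix over Z this has rank 8, with invariant factors (1,1,1,1,1,1,1,1).

Boundary ∂_2: C_2 → C_1 acts by ∂[p,q,r] = [q,r] − [p,r] + [p,q]. For instance
  ∂beg = eg − bg + be,
  ∂fhi = hi − fi + fh.
The resulting 27×18 matrix has rank 17, and its Smith normal form has invariant factors (1,1,1,1,1,1,1,1,1,1,1,1,1,1,1,1,1).

Reading off H_k = ker ∂_k / im ∂_{k+1}:

  H_1: rank ker ∂_1 − rank ∂_2 = (27 − 8) − 17 = 2, and the invariant factors of ∂_2 are all 1, so H_1 ≅ Z^2.

H_1 = Z^2.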